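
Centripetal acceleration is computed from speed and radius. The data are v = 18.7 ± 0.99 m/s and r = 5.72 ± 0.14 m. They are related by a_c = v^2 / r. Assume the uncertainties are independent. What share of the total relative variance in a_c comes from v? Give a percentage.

(δa_c/a_c)² = (2·δv/v)² + (-1·δr/r)²
  v term: (2×0.0529)² = 0.0112
  r term: (-1×0.0245)² = 0.000599
Total = 0.0118. Share from v = 0.0112/0.0118 = 0.949.

94.9%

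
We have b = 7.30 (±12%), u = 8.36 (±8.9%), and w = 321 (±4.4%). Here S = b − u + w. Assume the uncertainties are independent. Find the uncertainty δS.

14.2

S is a linear combination, so absolute uncertainties add in quadrature:
  (δb)² = 0.767;  (δu)² = 0.554;  (δw)² = 199
δS = √(201) = 14.2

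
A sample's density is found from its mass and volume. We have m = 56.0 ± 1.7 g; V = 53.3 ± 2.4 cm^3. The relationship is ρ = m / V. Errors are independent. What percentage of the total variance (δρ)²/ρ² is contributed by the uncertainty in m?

31.2%

(δρ/ρ)² = (1·δm/m)² + (-1·δV/V)²
  m term: (1×0.0304)² = 0.000922
  V term: (-1×0.0450)² = 0.00203
Total = 0.00295. Share from m = 0.000922/0.00295 = 0.312.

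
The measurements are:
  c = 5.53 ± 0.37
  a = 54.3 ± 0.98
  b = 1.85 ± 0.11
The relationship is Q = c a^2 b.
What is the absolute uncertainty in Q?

Q is a product of powers, so relative uncertainties combine in quadrature:
  (1·δc/c)² = (1×0.0669)² = 0.00448;  (2·δa/a)² = (2×0.0180)² = 0.00130;  (1·δb/b)² = (1×0.0595)² = 0.00354
δQ/Q = √(0.00931) = 0.0965
Q = 30200, so δQ = 0.0965 × 30200 = 2910.

2910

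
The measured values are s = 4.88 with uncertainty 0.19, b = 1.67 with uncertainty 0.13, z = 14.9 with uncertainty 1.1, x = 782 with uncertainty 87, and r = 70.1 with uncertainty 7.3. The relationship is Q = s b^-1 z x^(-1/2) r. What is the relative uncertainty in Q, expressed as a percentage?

Relative error in a monomial: (δQ/Q)² = Σ (nᵢ · δxᵢ/xᵢ)².
  (1·δs/s)² = (1×0.0389)² = 0.00152;  (-1·δb/b)² = (-1×0.0778)² = 0.00606;  (1·δz/z)² = (1×0.0738)² = 0.00545;  (−½·δx/x)² = (-0.5×0.111)² = 0.00309;  (1·δr/r)² = (1×0.104)² = 0.0108
δQ/Q = √(0.0270) = 0.164

16.4%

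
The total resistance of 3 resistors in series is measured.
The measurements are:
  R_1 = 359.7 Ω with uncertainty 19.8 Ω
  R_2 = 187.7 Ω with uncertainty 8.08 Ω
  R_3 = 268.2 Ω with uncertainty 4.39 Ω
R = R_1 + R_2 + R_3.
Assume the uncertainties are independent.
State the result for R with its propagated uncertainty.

815.6 ± 21.8 Ω

For a sum/difference, combine absolute errors in quadrature:
  (δR_1)² = 392;  (δR_2)² = 65.3;  (δR_3)² = 19.3
δR = √(477) = 21.8 Ω
R = 815.6 Ω.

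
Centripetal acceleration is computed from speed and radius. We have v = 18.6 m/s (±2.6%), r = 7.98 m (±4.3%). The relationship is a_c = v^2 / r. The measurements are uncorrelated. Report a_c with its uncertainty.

a_c is a product of powers, so relative uncertainties combine in quadrature:
  (2·δv/v)² = (2×0.0260)² = 0.00270;  (-1·δr/r)² = (-1×0.0430)² = 0.00185
δa_c/a_c = √(0.00455) = 0.0675
a_c = 43.4 m/s^2, so δa_c = 0.0675 × 43.4 = 2.93 m/s^2.

43.4 ± 2.93 m/s^2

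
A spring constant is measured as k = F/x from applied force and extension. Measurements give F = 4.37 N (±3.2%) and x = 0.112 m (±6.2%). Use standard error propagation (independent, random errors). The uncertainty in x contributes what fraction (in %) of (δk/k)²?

(δk/k)² = (1·δF/F)² + (-1·δx/x)²
  F term: (1×0.0320)² = 0.00102
  x term: (-1×0.0620)² = 0.00384
Total = 0.00487. Share from x = 0.00384/0.00487 = 0.790.

79.0%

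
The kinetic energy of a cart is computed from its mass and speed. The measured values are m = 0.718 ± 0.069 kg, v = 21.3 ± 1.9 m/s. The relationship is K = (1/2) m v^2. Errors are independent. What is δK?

33.0 J

Each factor contributes (exponent × relative error)² to (δK/K)²:
  (1·δm/m)² = (1×0.0961)² = 0.00924;  (2·δv/v)² = (2×0.0892)² = 0.0318
δK/K = √(0.0411) = 0.203
K = 163 J, so δK = 0.203 × 163 = 33.0 J.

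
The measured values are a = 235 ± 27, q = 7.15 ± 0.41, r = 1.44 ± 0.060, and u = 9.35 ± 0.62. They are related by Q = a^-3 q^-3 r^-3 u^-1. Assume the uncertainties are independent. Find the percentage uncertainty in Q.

Relative error in a monomial: (δQ/Q)² = Σ (nᵢ · δxᵢ/xᵢ)².
  (-3·δa/a)² = (-3×0.115)² = 0.119;  (-3·δq/q)² = (-3×0.0573)² = 0.0296;  (-3·δr/r)² = (-3×0.0417)² = 0.0156;  (-1·δu/u)² = (-1×0.0663)² = 0.00440
δQ/Q = √(0.168) = 0.410

41.0%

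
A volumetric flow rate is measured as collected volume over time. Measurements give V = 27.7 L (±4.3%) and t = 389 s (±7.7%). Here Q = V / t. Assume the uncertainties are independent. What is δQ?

0.00628 L/s

Relative error in a monomial: (δQ/Q)² = Σ (nᵢ · δxᵢ/xᵢ)².
  (1·δV/V)² = (1×0.0430)² = 0.00185;  (-1·δt/t)² = (-1×0.0770)² = 0.00593
δQ/Q = √(0.00778) = 0.0882
Q = 0.0712 L/s, so δQ = 0.0882 × 0.0712 = 0.00628 L/s.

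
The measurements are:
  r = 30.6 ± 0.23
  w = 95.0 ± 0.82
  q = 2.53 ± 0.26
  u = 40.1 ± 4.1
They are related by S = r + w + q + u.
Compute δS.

For a sum/difference, combine absolute errors in quadrature:
  (δr)² = 0.0529;  (δw)² = 0.672;  (δq)² = 0.0676;  (δu)² = 16.8
δS = √(17.6) = 4.20

4.20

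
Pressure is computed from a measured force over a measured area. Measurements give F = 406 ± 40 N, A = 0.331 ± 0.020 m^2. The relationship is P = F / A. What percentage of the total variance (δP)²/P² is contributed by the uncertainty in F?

(δP/P)² = (1·δF/F)² + (-1·δA/A)²
  F term: (1×0.0985)² = 0.00971
  A term: (-1×0.0604)² = 0.00365
Total = 0.0134. Share from F = 0.00971/0.0134 = 0.727.

72.7%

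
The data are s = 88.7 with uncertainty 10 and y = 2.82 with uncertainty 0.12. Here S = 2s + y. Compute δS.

20.0

Sums and differences: (δS)² = Σ (cᵢ δxᵢ)².
  (2·δs)² = 400;  (δy)² = 0.0144
δS = √(400) = 20.0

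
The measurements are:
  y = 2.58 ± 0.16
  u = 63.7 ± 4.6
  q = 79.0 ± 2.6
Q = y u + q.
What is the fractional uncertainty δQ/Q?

Let p = y·u = 164. δp/p = √((1·δy/y)² + (1·δu/u)²) = √(0.00385 + 0.00521) = 0.0952, so δp = 15.6.
Q = p + q: δQ = √(δp² + δq²) = √(245 + 6.76) = 15.9
Q = 243, so δQ/Q = 15.9/243 = 0.0652.

0.0652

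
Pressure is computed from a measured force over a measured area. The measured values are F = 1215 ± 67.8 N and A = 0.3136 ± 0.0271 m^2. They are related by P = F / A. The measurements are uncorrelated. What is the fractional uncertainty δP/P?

0.103

Each factor contributes (exponent × relative error)² to (δP/P)²:
  (1·δF/F)² = (1×0.0558)² = 0.00311;  (-1·δA/A)² = (-1×0.0864)² = 0.00747
δP/P = √(0.0106) = 0.103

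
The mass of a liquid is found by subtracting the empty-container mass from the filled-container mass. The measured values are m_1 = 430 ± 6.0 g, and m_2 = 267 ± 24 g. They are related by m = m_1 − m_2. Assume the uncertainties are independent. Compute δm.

24.7 g

Each term contributes (cᵢ δxᵢ)² to (δm)²:
  (δm_1)² = 36.0;  (δm_2)² = 576
δm = √(612) = 24.7 g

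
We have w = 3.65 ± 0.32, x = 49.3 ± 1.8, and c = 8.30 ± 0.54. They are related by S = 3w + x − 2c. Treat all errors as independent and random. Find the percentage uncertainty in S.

5.29%

S is a linear combination, so absolute uncertainties add in quadrature:
  (3·δw)² = 0.922;  (δx)² = 3.24;  (2·δc)² = 1.17
δS = √(5.33) = 2.31
S = 43.6, so δS/S = 2.31/43.6 = 0.0529.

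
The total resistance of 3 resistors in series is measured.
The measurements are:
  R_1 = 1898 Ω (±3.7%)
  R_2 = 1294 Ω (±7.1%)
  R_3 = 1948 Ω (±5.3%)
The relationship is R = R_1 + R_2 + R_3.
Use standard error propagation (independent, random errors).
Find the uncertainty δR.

Absolute uncertainties add in quadrature for a linear combination:
  (δR_1)² = 4930;  (δR_2)² = 8440;  (δR_3)² = 10700
δR = √(24000) = 155 Ω

155 Ω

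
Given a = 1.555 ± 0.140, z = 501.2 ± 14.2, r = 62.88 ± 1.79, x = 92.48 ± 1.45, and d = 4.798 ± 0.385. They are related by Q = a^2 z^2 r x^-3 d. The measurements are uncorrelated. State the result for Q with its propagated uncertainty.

For a monomial Q ∝ a^2, z^2, r, x^-3, d, fractional errors add in quadrature:
  (2·δa/a)² = (2×0.0900)² = 0.0324;  (2·δz/z)² = (2×0.0283)² = 0.00321;  (1·δr/r)² = (1×0.0285)² = 0.000810;  (-3·δx/x)² = (-3×0.0157)² = 0.00221;  (1·δd/d)² = (1×0.0802)² = 0.00644
δQ/Q = √(0.0451) = 0.212
Q = 231.7, so δQ = 0.212 × 231.7 = 49.2.

231.7 ± 49.2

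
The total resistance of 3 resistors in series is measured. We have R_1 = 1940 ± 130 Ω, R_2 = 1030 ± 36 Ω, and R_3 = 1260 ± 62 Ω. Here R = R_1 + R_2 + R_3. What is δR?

Absolute uncertainties add in quadrature for a linear combination:
  (δR_1)² = 16900;  (δR_2)² = 1300;  (δR_3)² = 3840
δR = √(22000) = 148 Ω

148 Ω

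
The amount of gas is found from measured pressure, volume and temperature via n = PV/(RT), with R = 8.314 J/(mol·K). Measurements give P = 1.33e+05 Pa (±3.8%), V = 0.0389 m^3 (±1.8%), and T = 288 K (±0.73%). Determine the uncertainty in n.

Each factor contributes (exponent × relative error)² to (δn/n)²:
  (1·δP/P)² = (1×0.0380)² = 0.00144;  (1·δV/V)² = (1×0.0180)² = 0.000324;  (-1·δT/T)² = (-1×0.00730)² = 5.33e-05
δn/n = √(0.00182) = 0.0427
n = 2.16 mol, so δn = 0.0427 × 2.16 = 0.0922 mol.

0.0922 mol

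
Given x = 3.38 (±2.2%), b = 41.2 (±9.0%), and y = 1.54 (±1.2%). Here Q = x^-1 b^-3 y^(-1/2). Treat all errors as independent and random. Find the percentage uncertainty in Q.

27.1%

Each factor contributes (exponent × relative error)² to (δQ/Q)²:
  (-1·δx/x)² = (-1×0.0220)² = 0.000484;  (-3·δb/b)² = (-3×0.0900)² = 0.0729;  (−½·δy/y)² = (-0.5×0.0120)² = 3.6e-05
δQ/Q = √(0.0734) = 0.271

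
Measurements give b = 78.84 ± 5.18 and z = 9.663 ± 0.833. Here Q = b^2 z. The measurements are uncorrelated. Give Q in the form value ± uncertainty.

60060 ± 9440

Q is a product of powers, so relative uncertainties combine in quadrature:
  (2·δb/b)² = (2×0.0657)² = 0.0173;  (1·δz/z)² = (1×0.0862)² = 0.00743
δQ/Q = √(0.0247) = 0.157
Q = 60060, so δQ = 0.157 × 60060 = 9440.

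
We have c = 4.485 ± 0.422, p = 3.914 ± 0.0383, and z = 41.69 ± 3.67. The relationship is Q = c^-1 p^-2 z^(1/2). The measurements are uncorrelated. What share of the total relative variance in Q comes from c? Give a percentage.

(δQ/Q)² = (-1·δc/c)² + (-2·δp/p)² + (½·δz/z)²
  c term: (-1×0.0941)² = 0.00885
  p term: (-2×0.00979)² = 0.000383
  z term: (0.5×0.0880)² = 0.00194
Total = 0.0112. Share from c = 0.00885/0.0112 = 0.792.

79.2%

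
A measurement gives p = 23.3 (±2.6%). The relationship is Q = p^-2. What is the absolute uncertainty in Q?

Q ∝ p^-2, so δQ/Q = |-2| · δp/p = 2 × 0.0260 = 0.0520.
Q = 0.00184, so δQ = 0.0520 × 0.00184 = 9.58e-05.

9.58e-05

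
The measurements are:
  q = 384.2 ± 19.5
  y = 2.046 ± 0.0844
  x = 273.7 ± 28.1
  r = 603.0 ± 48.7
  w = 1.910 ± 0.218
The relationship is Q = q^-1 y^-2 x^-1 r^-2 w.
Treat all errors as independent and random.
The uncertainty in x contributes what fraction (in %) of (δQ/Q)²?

(δQ/Q)² = (-1·δq/q)² + (-2·δy/y)² + (-1·δx/x)² + (-2·δr/r)² + (1·δw/w)²
  q term: (-1×0.0508)² = 0.00258
  y term: (-2×0.0413)² = 0.00681
  x term: (-1×0.103)² = 0.0105
  r term: (-2×0.0808)² = 0.0261
  w term: (1×0.114)² = 0.0130
Total = 0.0590. Share from x = 0.0105/0.0590 = 0.179.

17.9%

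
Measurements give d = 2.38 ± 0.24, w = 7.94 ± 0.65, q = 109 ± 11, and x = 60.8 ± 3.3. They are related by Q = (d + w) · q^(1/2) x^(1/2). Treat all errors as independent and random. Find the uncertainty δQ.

74.2

Let u = d + w = 10.3. δu = √(δd² + δw²) = √(0.0576 + 0.423) = 0.693, so δu/u = 0.0671.
Q is then a monomial in u, q, x:
δQ/Q = √((δu/u)² + (½·δq/q)² + (½·δx/x)²) = √(0.00451 + 0.00255 + 0.000736) = 0.0883
Q = 840, so δQ = 0.0883 × 840 = 74.2.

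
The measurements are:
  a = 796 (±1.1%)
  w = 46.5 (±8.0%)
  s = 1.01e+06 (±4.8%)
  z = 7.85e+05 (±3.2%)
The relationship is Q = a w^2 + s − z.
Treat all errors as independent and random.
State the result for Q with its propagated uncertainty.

Let p = a·w^2 = 1.72e+06. δp/p = √((1·δa/a)² + (2·δw/w)²) = √(0.000121 + 0.0256) = 0.160, so δp = 2.76e+05.
Q = p + s − z: δQ = √(δp² + δs² + δz²) = √(7.62e+10 + 2.35e+09 + 6.31e+08) = 2.81e+05
Q = 1.95e+06.

(1.95 ± 0.281) × 10^6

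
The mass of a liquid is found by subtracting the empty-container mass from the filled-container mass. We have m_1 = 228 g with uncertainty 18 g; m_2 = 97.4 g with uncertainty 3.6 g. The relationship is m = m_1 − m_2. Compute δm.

18.4 g

Absolute uncertainties add in quadrature for a linear combination:
  (δm_1)² = 324;  (δm_2)² = 13.0
δm = √(337) = 18.4 g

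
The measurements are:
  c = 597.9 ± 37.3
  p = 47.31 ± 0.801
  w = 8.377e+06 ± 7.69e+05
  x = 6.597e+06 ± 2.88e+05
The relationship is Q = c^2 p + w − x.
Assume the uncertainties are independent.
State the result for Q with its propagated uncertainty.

(1.869 ± 0.228) × 10^7

Let h = c^2·p = 1.691e+07. δh/h = √((2·δc/c)² + (1·δp/p)²) = √(0.0156 + 0.000287) = 0.126, so δh = 2.13e+06.
Q = h + w − x: δQ = √(δh² + δw² + δx²) = √(4.53e+12 + 5.91e+11 + 8.29e+10) = 2.28e+06
Q = 1.869e+07.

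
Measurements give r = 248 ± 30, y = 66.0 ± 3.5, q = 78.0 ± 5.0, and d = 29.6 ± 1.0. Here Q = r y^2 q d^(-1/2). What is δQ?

Relative error in a monomial: (δQ/Q)² = Σ (nᵢ · δxᵢ/xᵢ)².
  (1·δr/r)² = (1×0.121)² = 0.0146;  (2·δy/y)² = (2×0.0530)² = 0.0112;  (1·δq/q)² = (1×0.0641)² = 0.00411;  (−½·δd/d)² = (-0.5×0.0338)² = 0.000285
δQ/Q = √(0.0303) = 0.174
Q = 1.55e+07, so δQ = 0.174 × 1.55e+07 = 2.69e+06.

2.69e+06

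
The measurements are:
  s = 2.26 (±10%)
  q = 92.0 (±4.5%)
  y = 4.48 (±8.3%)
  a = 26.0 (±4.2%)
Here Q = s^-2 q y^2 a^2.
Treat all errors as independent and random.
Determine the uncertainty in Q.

67700

Products/powers → add relative errors in quadrature, weighted by exponent:
  (-2·δs/s)² = (-2×0.100)² = 0.0400;  (1·δq/q)² = (1×0.0450)² = 0.00202;  (2·δy/y)² = (2×0.0830)² = 0.0276;  (2·δa/a)² = (2×0.0420)² = 0.00706
δQ/Q = √(0.0766) = 0.277
Q = 2.44e+05, so δQ = 0.277 × 2.44e+05 = 67700.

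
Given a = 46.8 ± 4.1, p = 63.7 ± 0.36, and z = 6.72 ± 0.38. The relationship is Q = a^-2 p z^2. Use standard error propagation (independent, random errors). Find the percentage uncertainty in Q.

20.9%

For a monomial Q ∝ a^-2, p, z^2, fractional errors add in quadrature:
  (-2·δa/a)² = (-2×0.0876)² = 0.0307;  (1·δp/p)² = (1×0.00565)² = 3.19e-05;  (2·δz/z)² = (2×0.0565)² = 0.0128
δQ/Q = √(0.0435) = 0.209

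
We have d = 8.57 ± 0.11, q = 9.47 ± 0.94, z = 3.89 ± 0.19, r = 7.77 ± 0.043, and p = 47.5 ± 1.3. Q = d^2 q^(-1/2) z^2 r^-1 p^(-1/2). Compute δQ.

For a monomial Q ∝ d^2, q^(-1/2), z^2, r^-1, p^(-1/2), fractional errors add in quadrature:
  (2·δd/d)² = (2×0.0128)² = 0.000659;  (−½·δq/q)² = (-0.5×0.0993)² = 0.00246;  (2·δz/z)² = (2×0.0488)² = 0.00954;  (-1·δr/r)² = (-1×0.00553)² = 3.06e-05;  (−½·δp/p)² = (-0.5×0.0274)² = 0.000187
δQ/Q = √(0.0129) = 0.114
Q = 6.74, so δQ = 0.114 × 6.74 = 0.765.

0.765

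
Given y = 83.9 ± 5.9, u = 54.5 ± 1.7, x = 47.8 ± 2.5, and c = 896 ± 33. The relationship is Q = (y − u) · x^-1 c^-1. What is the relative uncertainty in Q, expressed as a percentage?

Let w = y − u = 29.4. δw = √(δy² + δu²) = √(34.8 + 2.89) = 6.14, so δw/w = 0.209.
Q is then a monomial in w, x, c:
δQ/Q = √((δw/w)² + (-1·δx/x)² + (-1·δc/c)²) = √(0.0436 + 0.00274 + 0.00136) = 0.218

21.8%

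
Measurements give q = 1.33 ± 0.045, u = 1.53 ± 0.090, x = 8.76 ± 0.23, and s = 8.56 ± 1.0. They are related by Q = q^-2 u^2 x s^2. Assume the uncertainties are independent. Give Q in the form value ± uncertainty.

Relative error in a monomial: (δQ/Q)² = Σ (nᵢ · δxᵢ/xᵢ)².
  (-2·δq/q)² = (-2×0.0338)² = 0.00458;  (2·δu/u)² = (2×0.0588)² = 0.0138;  (1·δx/x)² = (1×0.0263)² = 0.000689;  (2·δs/s)² = (2×0.117)² = 0.0546
δQ/Q = √(0.0737) = 0.271
Q = 849, so δQ = 0.271 × 849 = 231.

849 ± 231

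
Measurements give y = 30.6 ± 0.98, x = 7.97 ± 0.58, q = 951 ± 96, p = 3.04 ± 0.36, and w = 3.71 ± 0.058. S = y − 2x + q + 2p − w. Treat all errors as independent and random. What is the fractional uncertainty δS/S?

Absolute uncertainties add in quadrature for a linear combination:
  (δy)² = 0.960;  (2·δx)² = 1.35;  (δq)² = 9220;  (2·δp)² = 0.518;  (δw)² = 0.00336
δS = √(9220) = 96.0
S = 968, so δS/S = 96.0/968 = 0.0992.

0.0992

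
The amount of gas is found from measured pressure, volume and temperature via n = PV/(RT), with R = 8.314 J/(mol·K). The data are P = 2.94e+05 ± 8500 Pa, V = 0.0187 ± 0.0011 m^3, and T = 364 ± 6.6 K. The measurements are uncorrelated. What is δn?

0.124 mol

Relative error in a monomial: (δn/n)² = Σ (nᵢ · δxᵢ/xᵢ)².
  (1·δP/P)² = (1×0.0289)² = 0.000836;  (1·δV/V)² = (1×0.0588)² = 0.00346;  (-1·δT/T)² = (-1×0.0181)² = 0.000329
δn/n = √(0.00462) = 0.0680
n = 1.82 mol, so δn = 0.0680 × 1.82 = 0.124 mol.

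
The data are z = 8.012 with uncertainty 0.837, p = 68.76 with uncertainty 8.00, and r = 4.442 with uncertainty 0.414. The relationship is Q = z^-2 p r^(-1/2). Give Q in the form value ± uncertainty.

Products/powers → add relative errors in quadrature, weighted by exponent:
  (-2·δz/z)² = (-2×0.104)² = 0.0437;  (1·δp/p)² = (1×0.116)² = 0.0135;  (−½·δr/r)² = (-0.5×0.0932)² = 0.00217
δQ/Q = √(0.0594) = 0.244
Q = 0.5082, so δQ = 0.244 × 0.5082 = 0.124.

0.5082 ± 0.124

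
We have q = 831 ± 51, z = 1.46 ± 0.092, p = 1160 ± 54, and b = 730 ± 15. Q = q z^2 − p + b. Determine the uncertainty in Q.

255

Let w = q·z^2 = 1770. δw/w = √((1·δq/q)² + (2·δz/z)²) = √(0.00377 + 0.0159) = 0.140, so δw = 248.
Q = w − p + b: δQ = √(δw² + δp² + δb²) = √(61700 + 2920 + 225) = 255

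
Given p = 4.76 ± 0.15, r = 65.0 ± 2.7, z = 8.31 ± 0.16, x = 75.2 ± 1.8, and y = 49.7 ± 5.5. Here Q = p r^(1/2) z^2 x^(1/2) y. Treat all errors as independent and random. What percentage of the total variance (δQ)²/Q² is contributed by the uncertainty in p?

(δQ/Q)² = (1·δp/p)² + (½·δr/r)² + (2·δz/z)² + (½·δx/x)² + (1·δy/y)²
  p term: (1×0.0315)² = 0.000993
  r term: (0.5×0.0415)² = 0.000431
  z term: (2×0.0193)² = 0.00148
  x term: (0.5×0.0239)² = 0.000143
  y term: (1×0.111)² = 0.0122
Total = 0.0153. Share from p = 0.000993/0.0153 = 0.0649.

6.49%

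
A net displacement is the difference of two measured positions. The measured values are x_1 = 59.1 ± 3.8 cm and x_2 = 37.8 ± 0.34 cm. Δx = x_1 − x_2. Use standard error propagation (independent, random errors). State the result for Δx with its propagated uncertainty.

21.3 ± 3.82 cm

Δx is a linear combination, so absolute uncertainties add in quadrature:
  (δx_1)² = 14.4;  (δx_2)² = 0.116
δΔx = √(14.6) = 3.82 cm
Δx = 21.3 cm.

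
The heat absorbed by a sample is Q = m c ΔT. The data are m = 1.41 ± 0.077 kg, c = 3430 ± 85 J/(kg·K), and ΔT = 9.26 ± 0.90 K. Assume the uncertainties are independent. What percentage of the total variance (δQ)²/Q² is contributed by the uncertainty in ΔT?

72.4%

(δQ/Q)² = (1·δm/m)² + (1·δc/c)² + (1·δΔT/ΔT)²
  m term: (1×0.0546)² = 0.00298
  c term: (1×0.0248)² = 0.000614
  ΔT term: (1×0.0972)² = 0.00945
Total = 0.0130. Share from ΔT = 0.00945/0.0130 = 0.724.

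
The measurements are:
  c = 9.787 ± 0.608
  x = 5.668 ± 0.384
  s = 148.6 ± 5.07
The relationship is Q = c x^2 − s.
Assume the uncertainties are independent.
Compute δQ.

47.1

Let p = c·x^2 = 314.4. δp/p = √((1·δc/c)² + (2·δx/x)²) = √(0.00386 + 0.0184) = 0.149, so δp = 46.9.
Q = p − s: δQ = √(δp² + δs²) = √(2200 + 25.7) = 47.1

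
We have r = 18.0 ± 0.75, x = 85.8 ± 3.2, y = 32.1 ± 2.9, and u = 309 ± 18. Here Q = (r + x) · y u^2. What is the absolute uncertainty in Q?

4.8e+07

Let w = r + x = 104. δw = √(δr² + δx²) = √(0.562 + 10.2) = 3.29, so δw/w = 0.0317.
Q is then a monomial in w, y, u:
δQ/Q = √((δw/w)² + (1·δy/y)² + (2·δu/u)²) = √(0.00100 + 0.00816 + 0.0136) = 0.151
Q = 3.18e+08, so δQ = 0.151 × 3.18e+08 = 4.8e+07.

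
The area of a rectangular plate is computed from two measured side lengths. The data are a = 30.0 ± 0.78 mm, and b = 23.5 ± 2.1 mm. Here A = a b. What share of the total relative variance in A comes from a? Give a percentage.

7.80%

(δA/A)² = (1·δa/a)² + (1·δb/b)²
  a term: (1×0.0260)² = 0.000676
  b term: (1×0.0894)² = 0.00799
Total = 0.00866. Share from a = 0.000676/0.00866 = 0.0780.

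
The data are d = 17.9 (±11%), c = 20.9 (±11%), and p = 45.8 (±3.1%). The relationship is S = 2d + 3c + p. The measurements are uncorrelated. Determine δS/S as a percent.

5.59%

S is a linear combination, so absolute uncertainties add in quadrature:
  (2·δd)² = 15.5;  (3·δc)² = 47.6;  (δp)² = 2.02
δS = √(65.1) = 8.07
S = 144, so δS/S = 8.07/144 = 0.0559.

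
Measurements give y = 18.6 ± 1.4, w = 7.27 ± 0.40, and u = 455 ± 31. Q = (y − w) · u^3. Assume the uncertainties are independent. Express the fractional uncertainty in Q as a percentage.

24.1%

Let h = y − w = 11.3. δh = √(δy² + δw²) = √(1.96 + 0.160) = 1.46, so δh/h = 0.129.
Q is then a monomial in h, u:
δQ/Q = √((δh/h)² + (3·δu/u)²) = √(0.0165 + 0.0418) = 0.241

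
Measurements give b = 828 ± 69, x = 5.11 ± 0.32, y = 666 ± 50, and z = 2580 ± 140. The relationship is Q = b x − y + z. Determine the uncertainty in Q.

Let p = b·x = 4230. δp/p = √((1·δb/b)² + (1·δx/x)²) = √(0.00694 + 0.00392) = 0.104, so δp = 441.
Q = p − y + z: δQ = √(δp² + δy² + δz²) = √(1.95e+05 + 2500 + 19600) = 465

465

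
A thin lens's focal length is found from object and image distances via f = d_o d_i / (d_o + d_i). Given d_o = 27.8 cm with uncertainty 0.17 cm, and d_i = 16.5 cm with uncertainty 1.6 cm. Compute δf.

∂f/∂d_o = (d_i/(d_o+d_i))² = 0.139;  ∂f/∂d_i = (d_o/(d_o+d_i))² = 0.394
δf = √((∂f/∂d_o · δd_o)² + (∂f/∂d_i · δd_i)²) = √(0.000556 + 0.397) = 0.631 cm

0.631 cm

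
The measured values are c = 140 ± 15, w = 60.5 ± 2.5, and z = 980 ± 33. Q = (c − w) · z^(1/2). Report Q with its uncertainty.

2490 ± 478

Let u = c − w = 79.5. δu = √(δc² + δw²) = √(225 + 6.25) = 15.2, so δu/u = 0.191.
Q is then a monomial in u, z:
δQ/Q = √((δu/u)² + (½·δz/z)²) = √(0.0366 + 0.000283) = 0.192
Q = 2490, so δQ = 0.192 × 2490 = 478.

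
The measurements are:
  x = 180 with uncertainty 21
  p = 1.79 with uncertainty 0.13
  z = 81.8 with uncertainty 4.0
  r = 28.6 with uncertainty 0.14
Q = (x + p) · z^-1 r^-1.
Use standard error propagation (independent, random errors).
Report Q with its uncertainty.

Let u = x + p = 182. δu = √(δx² + δp²) = √(441 + 0.0169) = 21.0, so δu/u = 0.116.
Q is then a monomial in u, z, r:
δQ/Q = √((δu/u)² + (-1·δz/z)² + (-1·δr/r)²) = √(0.0133 + 0.00239 + 2.4e-05) = 0.126
Q = 0.0777, so δQ = 0.126 × 0.0777 = 0.00976.

0.0777 ± 0.00976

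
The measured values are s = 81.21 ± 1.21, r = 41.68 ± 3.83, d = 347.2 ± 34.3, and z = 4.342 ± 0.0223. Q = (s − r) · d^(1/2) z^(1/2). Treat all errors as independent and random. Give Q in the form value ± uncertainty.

1535 ± 173

Let u = s − r = 39.53. δu = √(δs² + δr²) = √(1.46 + 14.7) = 4.02, so δu/u = 0.102.
Q is then a monomial in u, d, z:
δQ/Q = √((δu/u)² + (½·δd/d)² + (½·δz/z)²) = √(0.0103 + 0.00244 + 6.59e-06) = 0.113
Q = 1535, so δQ = 0.113 × 1535 = 173.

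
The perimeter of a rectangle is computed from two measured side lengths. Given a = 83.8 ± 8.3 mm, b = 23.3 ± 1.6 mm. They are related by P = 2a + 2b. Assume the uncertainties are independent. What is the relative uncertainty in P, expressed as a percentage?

7.89%

Sums and differences: (δP)² = Σ (cᵢ δxᵢ)².
  (2·δa)² = 276;  (2·δb)² = 10.2
δP = √(286) = 16.9 mm
P = 214 mm, so δP/P = 16.9/214 = 0.0789.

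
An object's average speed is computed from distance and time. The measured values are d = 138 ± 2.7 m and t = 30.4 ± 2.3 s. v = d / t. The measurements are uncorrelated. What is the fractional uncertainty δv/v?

0.0781

For a monomial v ∝ d, t^-1, fractional errors add in quadrature:
  (1·δd/d)² = (1×0.0196)² = 0.000383;  (-1·δt/t)² = (-1×0.0757)² = 0.00572
δv/v = √(0.00611) = 0.0781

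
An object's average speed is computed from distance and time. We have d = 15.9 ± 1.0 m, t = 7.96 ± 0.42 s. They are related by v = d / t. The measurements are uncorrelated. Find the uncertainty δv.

Each factor contributes (exponent × relative error)² to (δv/v)²:
  (1·δd/d)² = (1×0.0629)² = 0.00396;  (-1·δt/t)² = (-1×0.0528)² = 0.00278
δv/v = √(0.00674) = 0.0821
v = 2.00 m/s, so δv = 0.0821 × 2.00 = 0.164 m/s.

0.164 m/s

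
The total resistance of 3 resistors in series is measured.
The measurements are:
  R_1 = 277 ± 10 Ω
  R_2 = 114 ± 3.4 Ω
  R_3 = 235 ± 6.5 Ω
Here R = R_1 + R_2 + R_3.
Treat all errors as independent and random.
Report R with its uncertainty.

626 ± 12.4 Ω

Absolute uncertainties add in quadrature for a linear combination:
  (δR_1)² = 100;  (δR_2)² = 11.6;  (δR_3)² = 42.2
δR = √(154) = 12.4 Ω
R = 626 Ω.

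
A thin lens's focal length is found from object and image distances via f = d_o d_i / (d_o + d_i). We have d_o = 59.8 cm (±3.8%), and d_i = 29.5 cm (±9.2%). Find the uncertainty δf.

1.24 cm

∂f/∂d_o = (d_i/(d_o+d_i))² = 0.109;  ∂f/∂d_i = (d_o/(d_o+d_i))² = 0.448
δf = √((∂f/∂d_o · δd_o)² + (∂f/∂d_i · δd_i)²) = √(0.0615 + 1.48) = 1.24 cm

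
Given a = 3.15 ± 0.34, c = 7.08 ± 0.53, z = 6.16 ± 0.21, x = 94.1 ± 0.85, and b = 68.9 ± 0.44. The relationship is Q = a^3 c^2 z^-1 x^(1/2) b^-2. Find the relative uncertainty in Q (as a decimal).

0.359

Since Q is a product/quotient, work with relative uncertainties:
  (3·δa/a)² = (3×0.108)² = 0.105;  (2·δc/c)² = (2×0.0749)² = 0.0224;  (-1·δz/z)² = (-1×0.0341)² = 0.00116;  (½·δx/x)² = (0.5×0.00903)² = 2.04e-05;  (-2·δb/b)² = (-2×0.00639)² = 0.000163
δQ/Q = √(0.129) = 0.359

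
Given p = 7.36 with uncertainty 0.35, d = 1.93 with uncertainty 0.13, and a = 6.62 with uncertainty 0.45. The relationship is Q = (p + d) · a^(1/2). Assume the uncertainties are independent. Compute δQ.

Let u = p + d = 9.29. δu = √(δp² + δd²) = √(0.122 + 0.0169) = 0.373, so δu/u = 0.0402.
Q is then a monomial in u, a:
δQ/Q = √((δu/u)² + (½·δa/a)²) = √(0.00162 + 0.00116) = 0.0526
Q = 23.9, so δQ = 0.0526 × 23.9 = 1.26.

1.26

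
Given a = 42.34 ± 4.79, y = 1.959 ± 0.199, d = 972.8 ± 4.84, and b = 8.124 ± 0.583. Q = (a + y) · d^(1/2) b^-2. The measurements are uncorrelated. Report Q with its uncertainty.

Let u = a + y = 44.30. δu = √(δa² + δy²) = √(22.9 + 0.0396) = 4.79, so δu/u = 0.108.
Q is then a monomial in u, d, b:
δQ/Q = √((δu/u)² + (½·δd/d)² + (-2·δb/b)²) = √(0.0117 + 6.19e-06 + 0.0206) = 0.180
Q = 20.93, so δQ = 0.180 × 20.93 = 3.76.

20.93 ± 3.76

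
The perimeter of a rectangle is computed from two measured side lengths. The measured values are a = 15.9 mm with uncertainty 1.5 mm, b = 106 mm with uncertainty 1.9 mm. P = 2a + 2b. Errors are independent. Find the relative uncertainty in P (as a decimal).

0.0199

P is a linear combination, so absolute uncertainties add in quadrature:
  (2·δa)² = 9.00;  (2·δb)² = 14.4
δP = √(23.4) = 4.84 mm
P = 244 mm, so δP/P = 4.84/244 = 0.0199.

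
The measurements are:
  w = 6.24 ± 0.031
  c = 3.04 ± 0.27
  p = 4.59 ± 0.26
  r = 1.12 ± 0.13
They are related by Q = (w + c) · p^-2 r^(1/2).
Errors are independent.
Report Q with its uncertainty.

0.466 ± 0.0609

Let u = w + c = 9.28. δu = √(δw² + δc²) = √(0.000961 + 0.0729) = 0.272, so δu/u = 0.0293.
Q is then a monomial in u, p, r:
δQ/Q = √((δu/u)² + (-2·δp/p)² + (½·δr/r)²) = √(0.000858 + 0.0128 + 0.00337) = 0.131
Q = 0.466, so δQ = 0.131 × 0.466 = 0.0609.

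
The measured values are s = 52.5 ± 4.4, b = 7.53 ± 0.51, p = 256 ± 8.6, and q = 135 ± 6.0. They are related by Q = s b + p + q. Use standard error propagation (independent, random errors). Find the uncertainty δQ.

43.9

Let w = s·b = 395. δw/w = √((1·δs/s)² + (1·δb/b)²) = √(0.00702 + 0.00459) = 0.108, so δw = 42.6.
Q = w + p + q: δQ = √(δw² + δp² + δq²) = √(1810 + 74.0 + 36.0) = 43.9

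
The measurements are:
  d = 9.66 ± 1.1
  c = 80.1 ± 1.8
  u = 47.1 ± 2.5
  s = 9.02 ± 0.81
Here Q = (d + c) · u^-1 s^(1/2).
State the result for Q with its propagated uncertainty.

5.72 ± 0.420

Let w = d + c = 89.8. δw = √(δd² + δc²) = √(1.21 + 3.24) = 2.11, so δw/w = 0.0235.
Q is then a monomial in w, u, s:
δQ/Q = √((δw/w)² + (-1·δu/u)² + (½·δs/s)²) = √(0.000552 + 0.00282 + 0.00202) = 0.0734
Q = 5.72, so δQ = 0.0734 × 5.72 = 0.420.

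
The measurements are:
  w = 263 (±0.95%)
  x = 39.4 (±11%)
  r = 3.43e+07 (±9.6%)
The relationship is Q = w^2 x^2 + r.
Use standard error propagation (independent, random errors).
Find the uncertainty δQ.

Let p = w^2·x^2 = 1.07e+08. δp/p = √((2·δw/w)² + (2·δx/x)²) = √(0.000361 + 0.0484) = 0.221, so δp = 2.37e+07.
Q = p + r: δQ = √(δp² + δr²) = √(5.62e+14 + 1.08e+13) = 2.39e+07

2.39e+07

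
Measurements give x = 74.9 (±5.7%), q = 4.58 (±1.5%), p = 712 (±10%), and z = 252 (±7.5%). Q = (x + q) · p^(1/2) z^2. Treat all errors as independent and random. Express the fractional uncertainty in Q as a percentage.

16.7%

Let u = x + q = 79.5. δu = √(δx² + δq²) = √(18.2 + 0.00472) = 4.27, so δu/u = 0.0537.
Q is then a monomial in u, p, z:
δQ/Q = √((δu/u)² + (½·δp/p)² + (2·δz/z)²) = √(0.00289 + 0.00250 + 0.0225) = 0.167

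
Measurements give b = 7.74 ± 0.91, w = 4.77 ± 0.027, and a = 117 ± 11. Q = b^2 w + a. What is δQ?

Let p = b^2·w = 286. δp/p = √((2·δb/b)² + (1·δw/w)²) = √(0.0553 + 3.2e-05) = 0.235, so δp = 67.2.
Q = p + a: δQ = √(δp² + δa²) = √(4520 + 121) = 68.1

68.1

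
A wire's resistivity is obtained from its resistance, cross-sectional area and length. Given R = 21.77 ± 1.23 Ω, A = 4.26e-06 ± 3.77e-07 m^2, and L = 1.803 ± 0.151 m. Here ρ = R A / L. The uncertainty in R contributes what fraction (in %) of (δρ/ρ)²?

(δρ/ρ)² = (1·δR/R)² + (1·δA/A)² + (-1·δL/L)²
  R term: (1×0.0565)² = 0.00319
  A term: (1×0.0885)² = 0.00783
  L term: (-1×0.0837)² = 0.00701
Total = 0.0180. Share from R = 0.00319/0.0180 = 0.177.

17.7%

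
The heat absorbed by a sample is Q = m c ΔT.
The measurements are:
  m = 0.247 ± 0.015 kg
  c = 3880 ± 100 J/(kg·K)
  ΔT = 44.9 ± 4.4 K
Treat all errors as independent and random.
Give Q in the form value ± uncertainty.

43000 ± 5080 J

For a monomial Q ∝ m, c, ΔT, fractional errors add in quadrature:
  (1·δm/m)² = (1×0.0607)² = 0.00369;  (1·δc/c)² = (1×0.0258)² = 0.000664;  (1·δΔT/ΔT)² = (1×0.0980)² = 0.00960
δQ/Q = √(0.0140) = 0.118
Q = 43000 J, so δQ = 0.118 × 43000 = 5080 J.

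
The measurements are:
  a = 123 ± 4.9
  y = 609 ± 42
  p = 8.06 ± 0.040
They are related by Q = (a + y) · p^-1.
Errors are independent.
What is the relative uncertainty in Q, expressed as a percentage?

Let u = a + y = 732. δu = √(δa² + δy²) = √(24.0 + 1760) = 42.3, so δu/u = 0.0578.
Q is then a monomial in u, p:
δQ/Q = √((δu/u)² + (-1·δp/p)²) = √(0.00334 + 2.46e-05) = 0.0580

5.80%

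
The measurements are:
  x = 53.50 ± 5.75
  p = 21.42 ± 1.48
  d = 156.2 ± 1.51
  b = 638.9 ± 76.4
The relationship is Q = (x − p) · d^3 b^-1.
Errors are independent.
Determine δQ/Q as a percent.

22.2%

Let u = x − p = 32.08. δu = √(δx² + δp²) = √(33.1 + 2.19) = 5.94, so δu/u = 0.185.
Q is then a monomial in u, d, b:
δQ/Q = √((δu/u)² + (3·δd/d)² + (-1·δb/b)²) = √(0.0343 + 0.000841 + 0.0143) = 0.222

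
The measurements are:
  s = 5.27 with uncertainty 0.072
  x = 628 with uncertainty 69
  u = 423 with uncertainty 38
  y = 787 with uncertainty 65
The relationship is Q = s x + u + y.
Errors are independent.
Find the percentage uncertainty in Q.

Let p = s·x = 3310. δp/p = √((1·δs/s)² + (1·δx/x)²) = √(0.000187 + 0.0121) = 0.111, so δp = 366.
Q = p + u + y: δQ = √(δp² + δu² + δy²) = √(1.34e+05 + 1440 + 4220) = 374
Q = 4520, so δQ/Q = 374/4520 = 0.0828.

8.28%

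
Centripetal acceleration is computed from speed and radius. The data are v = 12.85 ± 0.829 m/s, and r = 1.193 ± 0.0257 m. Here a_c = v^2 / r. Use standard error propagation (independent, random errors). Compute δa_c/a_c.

0.131

a_c is a product of powers, so relative uncertainties combine in quadrature:
  (2·δv/v)² = (2×0.0645)² = 0.0166;  (-1·δr/r)² = (-1×0.0215)² = 0.000464
δa_c/a_c = √(0.0171) = 0.131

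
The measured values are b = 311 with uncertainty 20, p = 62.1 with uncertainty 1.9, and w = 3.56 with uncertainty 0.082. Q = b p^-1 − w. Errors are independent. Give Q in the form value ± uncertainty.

Let h = b·p^-1 = 5.01. δh/h = √((1·δb/b)² + (-1·δp/p)²) = √(0.00414 + 0.000936) = 0.0712, so δh = 0.357.
Q = h − w: δQ = √(δh² + δw²) = √(0.127 + 0.00672) = 0.366
Q = 1.45.

1.45 ± 0.366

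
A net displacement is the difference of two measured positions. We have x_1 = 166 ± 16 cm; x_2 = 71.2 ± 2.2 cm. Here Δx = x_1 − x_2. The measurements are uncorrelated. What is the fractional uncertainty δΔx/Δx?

Δx is a linear combination, so absolute uncertainties add in quadrature:
  (δx_1)² = 256;  (δx_2)² = 4.84
δΔx = √(261) = 16.2 cm
Δx = 94.8 cm, so δΔx/Δx = 16.2/94.8 = 0.170.

0.170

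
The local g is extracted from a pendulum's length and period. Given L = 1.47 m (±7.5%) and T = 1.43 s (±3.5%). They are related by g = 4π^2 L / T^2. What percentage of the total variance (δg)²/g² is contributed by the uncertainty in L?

53.4%

(δg/g)² = (1·δL/L)² + (-2·δT/T)²
  L term: (1×0.0750)² = 0.00562
  T term: (-2×0.0350)² = 0.00490
Total = 0.0105. Share from L = 0.00562/0.0105 = 0.534.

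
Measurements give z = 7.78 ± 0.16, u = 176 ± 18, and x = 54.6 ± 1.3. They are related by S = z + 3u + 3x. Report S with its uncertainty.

700 ± 54.1

Each term contributes (cᵢ δxᵢ)² to (δS)²:
  (δz)² = 0.0256;  (3·δu)² = 2920;  (3·δx)² = 15.2
δS = √(2930) = 54.1
S = 700.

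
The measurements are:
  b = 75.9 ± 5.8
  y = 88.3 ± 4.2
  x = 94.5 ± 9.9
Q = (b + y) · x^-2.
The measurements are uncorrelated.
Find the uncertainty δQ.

Let u = b + y = 164. δu = √(δb² + δy²) = √(33.6 + 17.6) = 7.16, so δu/u = 0.0436.
Q is then a monomial in u, x:
δQ/Q = √((δu/u)² + (-2·δx/x)²) = √(0.00190 + 0.0439) = 0.214
Q = 0.0184, so δQ = 0.214 × 0.0184 = 0.00394.

0.00394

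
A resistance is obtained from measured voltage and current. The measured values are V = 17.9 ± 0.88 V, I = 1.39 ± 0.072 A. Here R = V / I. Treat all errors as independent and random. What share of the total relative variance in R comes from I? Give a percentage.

(δR/R)² = (1·δV/V)² + (-1·δI/I)²
  V term: (1×0.0492)² = 0.00242
  I term: (-1×0.0518)² = 0.00268
Total = 0.00510. Share from I = 0.00268/0.00510 = 0.526.

52.6%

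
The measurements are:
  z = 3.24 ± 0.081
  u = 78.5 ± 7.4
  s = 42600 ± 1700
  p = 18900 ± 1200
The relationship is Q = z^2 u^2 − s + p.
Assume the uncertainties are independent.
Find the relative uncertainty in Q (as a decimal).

0.312

Let w = z^2·u^2 = 64700. δw/w = √((2·δz/z)² + (2·δu/u)²) = √(0.00250 + 0.0355) = 0.195, so δw = 12600.
Q = w − s + p: δQ = √(δw² + δs² + δp²) = √(1.59e+08 + 2.89e+06 + 1.44e+06) = 12800
Q = 41000, so δQ/Q = 12800/41000 = 0.312.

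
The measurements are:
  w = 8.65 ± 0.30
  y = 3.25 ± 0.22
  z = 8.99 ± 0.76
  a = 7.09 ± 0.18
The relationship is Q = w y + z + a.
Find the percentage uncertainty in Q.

Let p = w·y = 28.1. δp/p = √((1·δw/w)² + (1·δy/y)²) = √(0.00120 + 0.00458) = 0.0761, so δp = 2.14.
Q = p + z + a: δQ = √(δp² + δz² + δa²) = √(4.57 + 0.578 + 0.0324) = 2.28
Q = 44.2, so δQ/Q = 2.28/44.2 = 0.0515.

5.15%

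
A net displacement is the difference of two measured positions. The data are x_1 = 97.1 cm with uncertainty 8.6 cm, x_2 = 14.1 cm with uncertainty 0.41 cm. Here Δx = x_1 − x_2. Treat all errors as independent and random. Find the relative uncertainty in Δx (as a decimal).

Each term contributes (cᵢ δxᵢ)² to (δΔx)²:
  (δx_1)² = 74.0;  (δx_2)² = 0.168
δΔx = √(74.1) = 8.61 cm
Δx = 83.0 cm, so δΔx/Δx = 8.61/83.0 = 0.104.

0.104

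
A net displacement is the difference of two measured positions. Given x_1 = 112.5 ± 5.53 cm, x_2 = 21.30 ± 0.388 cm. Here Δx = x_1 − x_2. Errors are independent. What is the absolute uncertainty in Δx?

5.54 cm

Δx is a linear combination, so absolute uncertainties add in quadrature:
  (δx_1)² = 30.6;  (δx_2)² = 0.151
δΔx = √(30.7) = 5.54 cm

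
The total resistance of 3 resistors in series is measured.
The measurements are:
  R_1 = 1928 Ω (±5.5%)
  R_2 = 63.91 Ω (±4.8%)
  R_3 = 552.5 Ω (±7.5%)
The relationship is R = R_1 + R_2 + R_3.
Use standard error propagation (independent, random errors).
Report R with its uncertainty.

Sums and differences: (δR)² = Σ (cᵢ δxᵢ)².
  (δR_1)² = 11200;  (δR_2)² = 9.41;  (δR_3)² = 1720
δR = √(13000) = 114 Ω
R = 2544 Ω.

2544 ± 114 Ω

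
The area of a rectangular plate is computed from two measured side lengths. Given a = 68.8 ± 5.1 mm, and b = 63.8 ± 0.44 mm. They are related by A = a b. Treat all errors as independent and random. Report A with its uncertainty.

4390 ± 327 mm^2

Each factor contributes (exponent × relative error)² to (δA/A)²:
  (1·δa/a)² = (1×0.0741)² = 0.00549;  (1·δb/b)² = (1×0.00690)² = 4.76e-05
δA/A = √(0.00554) = 0.0744
A = 4390 mm^2, so δA = 0.0744 × 4390 = 327 mm^2.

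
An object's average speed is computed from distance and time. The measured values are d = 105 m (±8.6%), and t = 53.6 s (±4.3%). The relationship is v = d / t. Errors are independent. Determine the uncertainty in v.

Each factor contributes (exponent × relative error)² to (δv/v)²:
  (1·δd/d)² = (1×0.0860)² = 0.00740;  (-1·δt/t)² = (-1×0.0430)² = 0.00185
δv/v = √(0.00924) = 0.0962
v = 1.96 m/s, so δv = 0.0962 × 1.96 = 0.188 m/s.

0.188 m/s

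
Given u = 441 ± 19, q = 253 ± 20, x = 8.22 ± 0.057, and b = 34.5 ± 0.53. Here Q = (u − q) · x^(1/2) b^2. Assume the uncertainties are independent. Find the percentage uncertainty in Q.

Let w = u − q = 188. δw = √(δu² + δq²) = √(361 + 400) = 27.6, so δw/w = 0.147.
Q is then a monomial in w, x, b:
δQ/Q = √((δw/w)² + (½·δx/x)² + (2·δb/b)²) = √(0.0215 + 1.2e-05 + 0.000944) = 0.150

15.0%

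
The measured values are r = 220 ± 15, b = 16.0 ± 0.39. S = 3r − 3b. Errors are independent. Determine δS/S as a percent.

7.36%

Each term contributes (cᵢ δxᵢ)² to (δS)²:
  (3·δr)² = 2020;  (3·δb)² = 1.37
δS = √(2030) = 45.0
S = 612, so δS/S = 45.0/612 = 0.0736.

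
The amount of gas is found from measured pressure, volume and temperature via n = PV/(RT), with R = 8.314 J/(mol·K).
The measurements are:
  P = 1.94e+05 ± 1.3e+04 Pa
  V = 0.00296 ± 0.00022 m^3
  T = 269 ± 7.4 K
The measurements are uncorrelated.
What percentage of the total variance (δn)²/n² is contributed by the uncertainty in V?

51.3%

(δn/n)² = (1·δP/P)² + (1·δV/V)² + (-1·δT/T)²
  P term: (1×0.0670)² = 0.00449
  V term: (1×0.0743)² = 0.00552
  T term: (-1×0.0275)² = 0.000757
Total = 0.0108. Share from V = 0.00552/0.0108 = 0.513.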